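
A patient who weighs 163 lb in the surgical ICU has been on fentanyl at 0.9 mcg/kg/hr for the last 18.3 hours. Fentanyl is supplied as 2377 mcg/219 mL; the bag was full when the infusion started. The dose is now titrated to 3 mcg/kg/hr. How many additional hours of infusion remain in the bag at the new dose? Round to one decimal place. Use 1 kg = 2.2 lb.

Initial rate:
Weight = 163 lb ÷ 2.2 lb/kg = 74.09091 kg
Dose = 0.9 mcg/kg/hr × 74.09091 kg = 66.68182 mcg/hr
Concentration = 2377 mcg ÷ 219 mL = 10.85388 mcg/mL
Rate = 66.68182 mcg/hr ÷ 10.85388 mcg/mL = 6.143592 mL/hr
Volume infused so far = 6.143592 mL/hr × 18.3 hr = 112.4277 mL
Volume remaining = 219 − 112.4277 = 106.5723 mL
New rate:
Dose = 3 mcg/kg/hr × 74.09091 kg = 222.2727 mcg/hr
Rate = 222.2727 mcg/hr ÷ 10.85388 mcg/mL = 20.47864 mL/hr
Time remaining = 106.5723 mL ÷ 20.47864 mL/hr = 5.20407 hr

5.2 hours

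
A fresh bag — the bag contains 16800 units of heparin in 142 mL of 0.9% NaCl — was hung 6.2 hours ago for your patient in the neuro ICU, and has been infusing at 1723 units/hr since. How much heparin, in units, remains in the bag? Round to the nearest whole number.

6117 units

Concentration = 16800 units ÷ 142 mL = 118.3099 units/mL
Rate = 1723 units/hr ÷ 118.3099 units/mL = 14.56345 mL/hr
Volume infused = 14.56345 mL/hr × 6.2 hr = 90.2934 mL
Volume remaining = 142 − 90.2934 = 51.7066 mL
Drug remaining = 51.7066 mL × 118.3099 units/mL = 6117.4 units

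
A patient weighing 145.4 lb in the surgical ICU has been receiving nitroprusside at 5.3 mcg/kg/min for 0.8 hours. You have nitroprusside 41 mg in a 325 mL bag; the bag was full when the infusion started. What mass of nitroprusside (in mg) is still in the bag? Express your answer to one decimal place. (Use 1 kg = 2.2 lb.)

Weight = 145.4 lb ÷ 2.2 lb/kg = 66.09091 kg
Dose = 5.3 mcg/kg/min × 66.09091 kg = 350.2818 mcg/min
350.2818 mcg/min × 60 min/hr = 21016.91 mcg/hr
Concentration = 41 mg ÷ 325 mL = 0.1261538 mg/mL = 126.1538 mcg/mL
Rate = 21016.91 mcg/hr ÷ 126.1538 mcg/mL = 166.5975 mL/hr
Volume infused = 166.5975 mL/hr × 0.8 hr = 133.278 mL
Volume remaining = 325 − 133.278 = 191.722 mL
Drug remaining = 191.722 mL × 126.1538 mcg/mL = 24186.47 mcg = 24.18647 mg

24.2 mg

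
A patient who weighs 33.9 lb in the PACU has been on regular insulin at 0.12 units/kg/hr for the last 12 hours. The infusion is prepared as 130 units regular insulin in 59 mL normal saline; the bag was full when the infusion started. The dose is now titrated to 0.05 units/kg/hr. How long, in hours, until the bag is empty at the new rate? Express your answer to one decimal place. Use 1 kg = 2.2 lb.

Initial rate:
Weight = 33.9 lb ÷ 2.2 lb/kg = 15.40909 kg
Dose = 0.12 units/kg/hr × 15.40909 kg = 1.849091 units/hr
Concentration = 130 units ÷ 59 mL = 2.20339 units/mL
Rate = 1.849091 units/hr ÷ 2.20339 units/mL = 0.8392028 mL/hr
Volume infused so far = 0.8392028 mL/hr × 12 hr = 10.07043 mL
Volume remaining = 59 − 10.07043 = 48.92957 mL
New rate:
Dose = 0.05 units/kg/hr × 15.40909 kg = 0.7704545 units/hr
Rate = 0.7704545 units/hr ÷ 2.20339 units/mL = 0.3496678 mL/hr
Time remaining = 48.92957 mL ÷ 0.3496678 mL/hr = 139.9316 hr

139.9 hours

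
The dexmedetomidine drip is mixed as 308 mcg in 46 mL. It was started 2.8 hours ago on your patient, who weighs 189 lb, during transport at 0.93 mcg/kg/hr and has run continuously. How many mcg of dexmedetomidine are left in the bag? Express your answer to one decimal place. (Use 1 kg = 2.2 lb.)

84.3 mcg

Weight = 189 lb ÷ 2.2 lb/kg = 85.90909 kg
Dose = 0.93 mcg/kg/hr × 85.90909 kg = 79.89545 mcg/hr
Concentration = 308 mcg ÷ 46 mL = 6.695652 mcg/mL
Rate = 79.89545 mcg/hr ÷ 6.695652 mcg/mL = 11.93244 mL/hr
Volume infused = 11.93244 mL/hr × 2.8 hr = 33.41083 mL
Volume remaining = 46 − 33.41083 = 12.58917 mL
Drug remaining = 12.58917 mL × 6.695652 mcg/mL = 84.29273 mcg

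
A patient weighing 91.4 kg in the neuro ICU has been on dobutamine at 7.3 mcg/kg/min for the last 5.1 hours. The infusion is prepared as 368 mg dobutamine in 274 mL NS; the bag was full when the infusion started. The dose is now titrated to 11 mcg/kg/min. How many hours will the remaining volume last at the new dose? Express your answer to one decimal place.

Initial rate:
Dose = 7.3 mcg/kg/min × 91.4 kg = 667.22 mcg/min
667.22 mcg/min × 60 min/hr = 40033.2 mcg/hr
Concentration = 368 mg ÷ 274 mL = 1.343066 mg/mL = 1343.066 mcg/mL
Rate = 40033.2 mcg/hr ÷ 1343.066 mcg/mL = 29.80733 mL/hr
Volume infused so far = 29.80733 mL/hr × 5.1 hr = 152.0174 mL
Volume remaining = 274 − 152.0174 = 121.9826 mL
New rate:
Dose = 11 mcg/kg/min × 91.4 kg = 1005.4 mcg/min
1005.4 mcg/min × 60 min/hr = 60324 mcg/hr
Rate = 60324 mcg/hr ÷ 1343.066 mcg/mL = 44.91515 mL/hr
Time remaining = 121.9826 mL ÷ 44.91515 mL/hr = 2.715846 hr

2.7 hours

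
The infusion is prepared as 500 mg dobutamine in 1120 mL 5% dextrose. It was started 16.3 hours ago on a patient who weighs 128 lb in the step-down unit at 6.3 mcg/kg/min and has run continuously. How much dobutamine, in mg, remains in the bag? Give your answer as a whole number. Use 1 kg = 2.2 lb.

142 mg

Weight = 128 lb ÷ 2.2 lb/kg = 58.18182 kg
Dose = 6.3 mcg/kg/min × 58.18182 kg = 366.5455 mcg/min
366.5455 mcg/min × 60 min/hr = 21992.73 mcg/hr
Concentration = 500 mg ÷ 1120 mL = 0.4464286 mg/mL = 446.4286 mcg/mL
Rate = 21992.73 mcg/hr ÷ 446.4286 mcg/mL = 49.26371 mL/hr
Volume infused = 49.26371 mL/hr × 16.3 hr = 802.9985 mL
Volume remaining = 1120 − 802.9985 = 317.0015 mL
Drug remaining = 317.0015 mL × 446.4286 mcg/mL = 141518.5 mcg = 141.5185 mg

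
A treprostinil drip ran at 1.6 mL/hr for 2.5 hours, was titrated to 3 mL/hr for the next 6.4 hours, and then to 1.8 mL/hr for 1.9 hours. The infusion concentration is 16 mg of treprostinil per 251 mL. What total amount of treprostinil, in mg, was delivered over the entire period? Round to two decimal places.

1.70 mg

Concentration = 16 mg ÷ 251 mL = 0.06374502 mg/mL
Stage 1: 1.6 mL/hr × 2.5 hr = 4 mL → 4 mL × 0.06374502 mg/mL = 0.2549801 mg
Stage 2: 3 mL/hr × 6.4 hr = 19.2 mL → 19.2 mL × 0.06374502 mg/mL = 1.223904 mg
Stage 3: 1.8 mL/hr × 1.9 hr = 3.42 mL → 3.42 mL × 0.06374502 mg/mL = 0.218008 mg
Total = 0.2549801 + 1.223904 + 0.218008 = 1.696892 mg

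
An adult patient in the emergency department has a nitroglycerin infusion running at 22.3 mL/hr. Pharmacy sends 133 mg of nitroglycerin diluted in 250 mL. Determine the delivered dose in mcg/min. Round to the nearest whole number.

Concentration = 133 mg ÷ 250 mL = 0.532 mg/mL = 532 mcg/mL
Drug rate = 22.3 mL/hr × 532 mcg/mL = 11863.6 mcg/hr
11863.6 mcg/hr ÷ 60 min/hr = 197.7267 mcg/min

198 mcg/min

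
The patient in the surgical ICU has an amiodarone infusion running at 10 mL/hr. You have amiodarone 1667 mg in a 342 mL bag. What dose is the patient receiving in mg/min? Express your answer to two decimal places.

Concentration = 1667 mg ÷ 342 mL = 4.874269 mg/mL
Drug rate = 10 mL/hr × 4.874269 mg/mL = 48.74269 mg/hr
48.74269 mg/hr ÷ 60 min/hr = 0.8123782 mg/min

0.81 mg/min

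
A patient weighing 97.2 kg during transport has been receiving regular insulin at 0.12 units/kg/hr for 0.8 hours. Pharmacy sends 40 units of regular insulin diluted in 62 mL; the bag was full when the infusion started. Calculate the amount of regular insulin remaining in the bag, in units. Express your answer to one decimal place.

Dose = 0.12 units/kg/hr × 97.2 kg = 11.664 units/hr
Concentration = 40 units ÷ 62 mL = 0.6451613 units/mL
Rate = 11.664 units/hr ÷ 0.6451613 units/mL = 18.0792 mL/hr
Volume infused = 18.0792 mL/hr × 0.8 hr = 14.46336 mL
Volume remaining = 62 − 14.46336 = 47.53664 mL
Drug remaining = 47.53664 mL × 0.6451613 units/mL = 30.6688 units

30.7 units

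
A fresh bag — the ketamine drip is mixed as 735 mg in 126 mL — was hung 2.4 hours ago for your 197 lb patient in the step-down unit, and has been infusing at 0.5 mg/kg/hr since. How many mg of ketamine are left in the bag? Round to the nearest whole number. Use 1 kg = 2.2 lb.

Weight = 197 lb ÷ 2.2 lb/kg = 89.54545 kg
Dose = 0.5 mg/kg/hr × 89.54545 kg = 44.77273 mg/hr
Concentration = 735 mg ÷ 126 mL = 5.833333 mg/mL
Rate = 44.77273 mg/hr ÷ 5.833333 mg/mL = 7.675325 mL/hr
Volume infused = 7.675325 mL/hr × 2.4 hr = 18.42078 mL
Volume remaining = 126 − 18.42078 = 107.5792 mL
Drug remaining = 107.5792 mL × 5.833333 mg/mL = 627.5455 mg

628 mg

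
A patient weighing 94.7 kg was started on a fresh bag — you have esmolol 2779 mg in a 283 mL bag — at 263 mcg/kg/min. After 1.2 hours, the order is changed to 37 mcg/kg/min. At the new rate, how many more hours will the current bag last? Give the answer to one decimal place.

4.7 hours

Initial rate:
Dose = 263 mcg/kg/min × 94.7 kg = 24906.1 mcg/min
24906.1 mcg/min × 60 min/hr = 1494366 mcg/hr
Concentration = 2779 mg ÷ 283 mL = 9.819788 mg/mL = 9819.788 mcg/mL
Rate = 1494366 mcg/hr ÷ 9819.788 mcg/mL = 152.179 mL/hr
Volume infused so far = 152.179 mL/hr × 1.2 hr = 182.6149 mL
Volume remaining = 283 − 182.6149 = 100.3851 mL
New rate:
Dose = 37 mcg/kg/min × 94.7 kg = 3503.9 mcg/min
3503.9 mcg/min × 60 min/hr = 210234 mcg/hr
Rate = 210234 mcg/hr ÷ 9819.788 mcg/mL = 21.40922 mL/hr
Time remaining = 100.3851 mL ÷ 21.40922 mL/hr = 4.688874 hr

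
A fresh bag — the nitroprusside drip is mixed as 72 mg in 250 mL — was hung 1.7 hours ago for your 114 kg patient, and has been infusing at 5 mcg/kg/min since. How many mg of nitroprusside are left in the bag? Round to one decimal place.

13.9 mg

Dose = 5 mcg/kg/min × 114 kg = 570 mcg/min
570 mcg/min × 60 min/hr = 34200 mcg/hr
Concentration = 72 mg ÷ 250 mL = 0.288 mg/mL = 288 mcg/mL
Rate = 34200 mcg/hr ÷ 288 mcg/mL = 118.75 mL/hr
Volume infused = 118.75 mL/hr × 1.7 hr = 201.875 mL
Volume remaining = 250 − 201.875 = 48.125 mL
Drug remaining = 48.125 mL × 288 mcg/mL = 13860 mcg = 13.86 mg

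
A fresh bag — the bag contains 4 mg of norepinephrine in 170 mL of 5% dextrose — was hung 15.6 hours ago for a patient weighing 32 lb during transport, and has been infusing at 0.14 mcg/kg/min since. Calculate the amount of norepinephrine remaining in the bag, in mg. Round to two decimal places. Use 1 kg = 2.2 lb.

Weight = 32 lb ÷ 2.2 lb/kg = 14.54545 kg
Dose = 0.14 mcg/kg/min × 14.54545 kg = 2.036364 mcg/min
2.036364 mcg/min × 60 min/hr = 122.1818 mcg/hr
Concentration = 4 mg ÷ 170 mL = 0.02352941 mg/mL = 23.52941 mcg/mL
Rate = 122.1818 mcg/hr ÷ 23.52941 mcg/mL = 5.192727 mL/hr
Volume infused = 5.192727 mL/hr × 15.6 hr = 81.00655 mL
Volume remaining = 170 − 81.00655 = 88.99345 mL
Drug remaining = 88.99345 mL × 23.52941 mcg/mL = 2093.964 mcg = 2.093964 mg

2.09 mg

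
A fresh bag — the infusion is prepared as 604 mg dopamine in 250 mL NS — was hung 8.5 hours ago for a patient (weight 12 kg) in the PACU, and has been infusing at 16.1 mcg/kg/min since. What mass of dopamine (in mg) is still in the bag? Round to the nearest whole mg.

505 mg

Dose = 16.1 mcg/kg/min × 12 kg = 193.2 mcg/min
193.2 mcg/min × 60 min/hr = 11592 mcg/hr
Concentration = 604 mg ÷ 250 mL = 2.416 mg/mL = 2416 mcg/mL
Rate = 11592 mcg/hr ÷ 2416 mcg/mL = 4.798013 mL/hr
Volume infused = 4.798013 mL/hr × 8.5 hr = 40.78311 mL
Volume remaining = 250 − 40.78311 = 209.2169 mL
Drug remaining = 209.2169 mL × 2416 mcg/mL = 505468 mcg = 505.468 mg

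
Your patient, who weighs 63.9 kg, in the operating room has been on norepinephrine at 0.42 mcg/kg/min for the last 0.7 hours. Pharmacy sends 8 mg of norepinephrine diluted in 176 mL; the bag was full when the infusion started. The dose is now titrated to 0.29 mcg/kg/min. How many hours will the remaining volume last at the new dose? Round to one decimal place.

6.2 hours

Initial rate:
Dose = 0.42 mcg/kg/min × 63.9 kg = 26.838 mcg/min
26.838 mcg/min × 60 min/hr = 1610.28 mcg/hr
Concentration = 8 mg ÷ 176 mL = 0.04545455 mg/mL = 45.45455 mcg/mL
Rate = 1610.28 mcg/hr ÷ 45.45455 mcg/mL = 35.42616 mL/hr
Volume infused so far = 35.42616 mL/hr × 0.7 hr = 24.79831 mL
Volume remaining = 176 − 24.79831 = 151.2017 mL
New rate:
Dose = 0.29 mcg/kg/min × 63.9 kg = 18.531 mcg/min
18.531 mcg/min × 60 min/hr = 1111.86 mcg/hr
Rate = 1111.86 mcg/hr ÷ 45.45455 mcg/mL = 24.46092 mL/hr
Time remaining = 151.2017 mL ÷ 24.46092 mL/hr = 6.181357 hr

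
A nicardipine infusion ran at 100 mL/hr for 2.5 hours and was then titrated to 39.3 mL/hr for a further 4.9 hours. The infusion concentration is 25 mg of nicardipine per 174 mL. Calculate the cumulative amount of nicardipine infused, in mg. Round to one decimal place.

63.6 mg

Concentration = 25 mg ÷ 174 mL = 0.1436782 mg/mL
Stage 1: 100 mL/hr × 2.5 hr = 250 mL → 250 mL × 0.1436782 mg/mL = 35.91954 mg
Stage 2: 39.3 mL/hr × 4.9 hr = 192.57 mL → 192.57 mL × 0.1436782 mg/mL = 27.6681 mg
Total = 35.91954 + 27.6681 = 63.58764 mg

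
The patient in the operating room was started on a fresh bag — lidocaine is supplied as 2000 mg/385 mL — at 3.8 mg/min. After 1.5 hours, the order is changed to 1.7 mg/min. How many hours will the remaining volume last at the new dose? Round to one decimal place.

Initial rate:
3.8 mg/min × 60 min/hr = 228 mg/hr
Concentration = 2000 mg ÷ 385 mL = 5.194805 mg/mL
Rate = 228 mg/hr ÷ 5.194805 mg/mL = 43.89 mL/hr
Volume infused so far = 43.89 mL/hr × 1.5 hr = 65.835 mL
Volume remaining = 385 − 65.835 = 319.165 mL
New rate:
1.7 mg/min × 60 min/hr = 102 mg/hr
Rate = 102 mg/hr ÷ 5.194805 mg/mL = 19.635 mL/hr
Time remaining = 319.165 mL ÷ 19.635 mL/hr = 16.2549 hr

16.3 hours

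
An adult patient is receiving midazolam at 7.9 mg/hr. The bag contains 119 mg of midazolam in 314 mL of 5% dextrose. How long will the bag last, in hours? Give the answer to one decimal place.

15.1 hours

Concentration = 119 mg ÷ 314 mL = 0.3789809 mg/mL
Rate = 7.9 mg/hr ÷ 0.3789809 mg/mL = 20.84538 mL/hr
Duration = 314 mL ÷ 20.84538 mL/hr = 15.06329 hr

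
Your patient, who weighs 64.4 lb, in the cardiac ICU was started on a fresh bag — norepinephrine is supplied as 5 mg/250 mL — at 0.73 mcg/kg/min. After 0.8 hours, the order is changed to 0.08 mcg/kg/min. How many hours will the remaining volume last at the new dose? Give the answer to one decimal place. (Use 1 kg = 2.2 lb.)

Initial rate:
Weight = 64.4 lb ÷ 2.2 lb/kg = 29.27273 kg
Dose = 0.73 mcg/kg/min × 29.27273 kg = 21.36909 mcg/min
21.36909 mcg/min × 60 min/hr = 1282.145 mcg/hr
Concentration = 5 mg ÷ 250 mL = 0.02 mg/mL = 20 mcg/mL
Rate = 1282.145 mcg/hr ÷ 20 mcg/mL = 64.10727 mL/hr
Volume infused so far = 64.10727 mL/hr × 0.8 hr = 51.28582 mL
Volume remaining = 250 − 51.28582 = 198.7142 mL
New rate:
Dose = 0.08 mcg/kg/min × 29.27273 kg = 2.341818 mcg/min
2.341818 mcg/min × 60 min/hr = 140.5091 mcg/hr
Rate = 140.5091 mcg/hr ÷ 20 mcg/mL = 7.025455 mL/hr
Time remaining = 198.7142 mL ÷ 7.025455 mL/hr = 28.28489 hr

28.3 hours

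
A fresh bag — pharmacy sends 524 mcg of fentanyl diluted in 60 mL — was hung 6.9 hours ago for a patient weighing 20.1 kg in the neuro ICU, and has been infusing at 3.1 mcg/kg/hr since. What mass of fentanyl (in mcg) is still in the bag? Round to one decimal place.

Dose = 3.1 mcg/kg/hr × 20.1 kg = 62.31 mcg/hr
Concentration = 524 mcg ÷ 60 mL = 8.733333 mcg/mL
Rate = 62.31 mcg/hr ÷ 8.733333 mcg/mL = 7.134733 mL/hr
Volume infused = 7.134733 mL/hr × 6.9 hr = 49.22966 mL
Volume remaining = 60 − 49.22966 = 10.77034 mL
Drug remaining = 10.77034 mL × 8.733333 mcg/mL = 94.061 mcg

94.1 mcg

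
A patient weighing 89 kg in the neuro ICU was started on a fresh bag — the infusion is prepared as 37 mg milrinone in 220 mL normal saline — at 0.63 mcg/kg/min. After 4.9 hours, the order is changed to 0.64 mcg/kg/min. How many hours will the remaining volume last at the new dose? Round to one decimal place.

Initial rate:
Dose = 0.63 mcg/kg/min × 89 kg = 56.07 mcg/min
56.07 mcg/min × 60 min/hr = 3364.2 mcg/hr
Concentration = 37 mg ÷ 220 mL = 0.1681818 mg/mL = 168.1818 mcg/mL
Rate = 3364.2 mcg/hr ÷ 168.1818 mcg/mL = 20.00335 mL/hr
Volume infused so far = 20.00335 mL/hr × 4.9 hr = 98.01642 mL
Volume remaining = 220 − 98.01642 = 121.9836 mL
New rate:
Dose = 0.64 mcg/kg/min × 89 kg = 56.96 mcg/min
56.96 mcg/min × 60 min/hr = 3417.6 mcg/hr
Rate = 3417.6 mcg/hr ÷ 168.1818 mcg/mL = 20.32086 mL/hr
Time remaining = 121.9836 mL ÷ 20.32086 mL/hr = 6.002873 hr

6.0 hours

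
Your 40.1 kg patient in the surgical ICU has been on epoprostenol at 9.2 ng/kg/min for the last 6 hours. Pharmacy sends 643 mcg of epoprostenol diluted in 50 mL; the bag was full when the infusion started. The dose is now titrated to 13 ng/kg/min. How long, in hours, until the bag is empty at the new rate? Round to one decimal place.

16.3 hours

Initial rate:
Dose = 9.2 ng/kg/min × 40.1 kg = 368.92 ng/min
368.92 ng/min × 60 min/hr = 22135.2 ng/hr
Concentration = 643 mcg ÷ 50 mL = 12.86 mcg/mL = 12860 ng/mL
Rate = 22135.2 ng/hr ÷ 12860 ng/mL = 1.721244 mL/hr
Volume infused so far = 1.721244 mL/hr × 6 hr = 10.32747 mL
Volume remaining = 50 − 10.32747 = 39.67253 mL
New rate:
Dose = 13 ng/kg/min × 40.1 kg = 521.3 ng/min
521.3 ng/min × 60 min/hr = 31278 ng/hr
Rate = 31278 ng/hr ÷ 12860 ng/mL = 2.432193 mL/hr
Time remaining = 39.67253 mL ÷ 2.432193 mL/hr = 16.31143 hr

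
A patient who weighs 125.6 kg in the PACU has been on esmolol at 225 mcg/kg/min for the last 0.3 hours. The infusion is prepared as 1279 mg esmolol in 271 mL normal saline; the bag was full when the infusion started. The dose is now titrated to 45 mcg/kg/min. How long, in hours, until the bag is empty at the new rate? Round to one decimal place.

2.3 hours

Initial rate:
Dose = 225 mcg/kg/min × 125.6 kg = 28260 mcg/min
28260 mcg/min × 60 min/hr = 1695600 mcg/hr
Concentration = 1279 mg ÷ 271 mL = 4.719557 mg/mL = 4719.557 mcg/mL
Rate = 1695600 mcg/hr ÷ 4719.557 mcg/mL = 359.271 mL/hr
Volume infused so far = 359.271 mL/hr × 0.3 hr = 107.7813 mL
Volume remaining = 271 − 107.7813 = 163.2187 mL
New rate:
Dose = 45 mcg/kg/min × 125.6 kg = 5652 mcg/min
5652 mcg/min × 60 min/hr = 339120 mcg/hr
Rate = 339120 mcg/hr ÷ 4719.557 mcg/mL = 71.8542 mL/hr
Time remaining = 163.2187 mL ÷ 71.8542 mL/hr = 2.271526 hr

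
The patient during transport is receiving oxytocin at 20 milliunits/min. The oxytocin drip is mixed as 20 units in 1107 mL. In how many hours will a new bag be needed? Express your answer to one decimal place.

20 milliunits/min × 60 min/hr = 1200 milliunits/hr
Concentration = 20 units ÷ 1107 mL = 0.01806685 units/mL = 18.06685 milliunits/mL
Rate = 1200 milliunits/hr ÷ 18.06685 milliunits/mL = 66.42 mL/hr
Duration = 1107 mL ÷ 66.42 mL/hr = 16.66667 hr

16.7 hours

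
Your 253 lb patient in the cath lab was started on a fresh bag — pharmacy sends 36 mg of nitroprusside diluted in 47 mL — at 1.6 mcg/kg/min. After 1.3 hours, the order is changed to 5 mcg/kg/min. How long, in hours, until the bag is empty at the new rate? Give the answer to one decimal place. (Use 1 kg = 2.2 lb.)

Initial rate:
Weight = 253 lb ÷ 2.2 lb/kg = 115 kg
Dose = 1.6 mcg/kg/min × 115 kg = 184 mcg/min
184 mcg/min × 60 min/hr = 11040 mcg/hr
Concentration = 36 mg ÷ 47 mL = 0.7659574 mg/mL = 765.9574 mcg/mL
Rate = 11040 mcg/hr ÷ 765.9574 mcg/mL = 14.41333 mL/hr
Volume infused so far = 14.41333 mL/hr × 1.3 hr = 18.73733 mL
Volume remaining = 47 − 18.73733 = 28.26267 mL
New rate:
Dose = 5 mcg/kg/min × 115 kg = 575 mcg/min
575 mcg/min × 60 min/hr = 34500 mcg/hr
Rate = 34500 mcg/hr ÷ 765.9574 mcg/mL = 45.04167 mL/hr
Time remaining = 28.26267 mL ÷ 45.04167 mL/hr = 0.6274783 hr

0.6 hours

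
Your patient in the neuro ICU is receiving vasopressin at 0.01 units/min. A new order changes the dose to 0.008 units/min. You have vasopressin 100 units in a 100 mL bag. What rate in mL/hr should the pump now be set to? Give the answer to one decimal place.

0.008 units/min × 60 min/hr = 0.48 units/hr
Concentration = 100 units ÷ 100 mL = 1 units/mL
Rate = 0.48 units/hr ÷ 1 units/mL = 0.48 mL/hr

0.5 mL/hr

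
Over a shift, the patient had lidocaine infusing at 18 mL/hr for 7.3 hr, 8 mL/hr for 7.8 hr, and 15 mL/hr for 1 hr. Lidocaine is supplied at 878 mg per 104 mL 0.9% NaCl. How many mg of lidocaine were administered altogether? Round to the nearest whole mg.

Concentration = 878 mg ÷ 104 mL = 8.442308 mg/mL
Stage 1: 18 mL/hr × 7.3 hr = 131.4 mL → 131.4 mL × 8.442308 mg/mL = 1109.319 mg
Stage 2: 8 mL/hr × 7.8 hr = 62.4 mL → 62.4 mL × 8.442308 mg/mL = 526.8 mg
Stage 3: 15 mL/hr × 1 hr = 15 mL → 15 mL × 8.442308 mg/mL = 126.6346 mg
Total = 1109.319 + 526.8 + 126.6346 = 1762.754 mg

1763 mg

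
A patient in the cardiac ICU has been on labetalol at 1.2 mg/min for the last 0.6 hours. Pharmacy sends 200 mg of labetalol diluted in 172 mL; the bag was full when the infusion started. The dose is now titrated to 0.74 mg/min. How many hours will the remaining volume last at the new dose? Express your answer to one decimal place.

3.5 hours

Initial rate:
1.2 mg/min × 60 min/hr = 72 mg/hr
Concentration = 200 mg ÷ 172 mL = 1.162791 mg/mL
Rate = 72 mg/hr ÷ 1.162791 mg/mL = 61.92 mL/hr
Volume infused so far = 61.92 mL/hr × 0.6 hr = 37.152 mL
Volume remaining = 172 − 37.152 = 134.848 mL
New rate:
0.74 mg/min × 60 min/hr = 44.4 mg/hr
Rate = 44.4 mg/hr ÷ 1.162791 mg/mL = 38.184 mL/hr
Time remaining = 134.848 mL ÷ 38.184 mL/hr = 3.531532 hr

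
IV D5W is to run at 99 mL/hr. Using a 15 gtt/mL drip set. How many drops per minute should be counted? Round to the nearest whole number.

25 gtt/min

99 mL/hr ÷ 60 min/hr = 1.65 mL/min
1.65 mL/min × 15 gtt/mL = 24.75 gtt/min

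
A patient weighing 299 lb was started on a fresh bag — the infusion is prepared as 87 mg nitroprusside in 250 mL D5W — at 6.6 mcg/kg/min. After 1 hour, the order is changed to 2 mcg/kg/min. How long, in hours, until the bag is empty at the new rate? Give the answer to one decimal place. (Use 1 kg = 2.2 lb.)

2.0 hours

Initial rate:
Weight = 299 lb ÷ 2.2 lb/kg = 135.9091 kg
Dose = 6.6 mcg/kg/min × 135.9091 kg = 897 mcg/min
897 mcg/min × 60 min/hr = 53820 mcg/hr
Concentration = 87 mg ÷ 250 mL = 0.348 mg/mL = 348 mcg/mL
Rate = 53820 mcg/hr ÷ 348 mcg/mL = 154.6552 mL/hr
Volume infused so far = 154.6552 mL/hr × 1 hr = 154.6552 mL
Volume remaining = 250 − 154.6552 = 95.34483 mL
New rate:
Dose = 2 mcg/kg/min × 135.9091 kg = 271.8182 mcg/min
271.8182 mcg/min × 60 min/hr = 16309.09 mcg/hr
Rate = 16309.09 mcg/hr ÷ 348 mcg/mL = 46.8652 mL/hr
Time remaining = 95.34483 mL ÷ 46.8652 mL/hr = 2.034448 hr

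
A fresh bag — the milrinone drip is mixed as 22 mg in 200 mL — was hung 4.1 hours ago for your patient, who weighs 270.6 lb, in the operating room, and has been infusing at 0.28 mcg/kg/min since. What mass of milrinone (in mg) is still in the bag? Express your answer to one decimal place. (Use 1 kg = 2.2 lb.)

13.5 mg

Weight = 270.6 lb ÷ 2.2 lb/kg = 123 kg
Dose = 0.28 mcg/kg/min × 123 kg = 34.44 mcg/min
34.44 mcg/min × 60 min/hr = 2066.4 mcg/hr
Concentration = 22 mg ÷ 200 mL = 0.11 mg/mL = 110 mcg/mL
Rate = 2066.4 mcg/hr ÷ 110 mcg/mL = 18.78545 mL/hr
Volume infused = 18.78545 mL/hr × 4.1 hr = 77.02036 mL
Volume remaining = 200 − 77.02036 = 122.9796 mL
Drug remaining = 122.9796 mL × 110 mcg/mL = 13527.76 mcg = 13.52776 mg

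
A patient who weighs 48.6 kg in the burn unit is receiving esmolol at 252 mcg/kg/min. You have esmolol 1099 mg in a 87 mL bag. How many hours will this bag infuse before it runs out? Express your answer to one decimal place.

Dose = 252 mcg/kg/min × 48.6 kg = 12247.2 mcg/min
12247.2 mcg/min × 60 min/hr = 734832 mcg/hr
Concentration = 1099 mg ÷ 87 mL = 12.63218 mg/mL = 12632.18 mcg/mL
Rate = 734832 mcg/hr ÷ 12632.18 mcg/mL = 58.17141 mL/hr
Duration = 87 mL ÷ 58.17141 mL/hr = 1.49558 hr

1.5 hours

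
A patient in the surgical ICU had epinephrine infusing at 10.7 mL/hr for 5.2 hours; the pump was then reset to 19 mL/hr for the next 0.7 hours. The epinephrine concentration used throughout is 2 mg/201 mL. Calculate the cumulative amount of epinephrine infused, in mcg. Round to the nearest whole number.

Concentration = 2 mg ÷ 201 mL = 0.009950249 mg/mL
Stage 1: 10.7 mL/hr × 5.2 hr = 55.64 mL → 55.64 mL × 0.009950249 mg/mL = 0.5536318 mg
Stage 2: 19 mL/hr × 0.7 hr = 13.3 mL → 13.3 mL × 0.009950249 mg/mL = 0.1323383 mg
Total = 0.5536318 + 0.1323383 = 0.6859701 mg = 685.9701 mcg

686 mcg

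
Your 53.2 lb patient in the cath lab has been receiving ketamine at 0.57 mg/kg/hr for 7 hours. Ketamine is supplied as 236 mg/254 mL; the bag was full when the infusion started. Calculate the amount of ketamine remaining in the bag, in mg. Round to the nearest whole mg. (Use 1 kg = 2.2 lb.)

Weight = 53.2 lb ÷ 2.2 lb/kg = 24.18182 kg
Dose = 0.57 mg/kg/hr × 24.18182 kg = 13.78364 mg/hr
Concentration = 236 mg ÷ 254 mL = 0.9291339 mg/mL
Rate = 13.78364 mg/hr ÷ 0.9291339 mg/mL = 14.83493 mL/hr
Volume infused = 14.83493 mL/hr × 7 hr = 103.8445 mL
Volume remaining = 254 − 103.8445 = 150.1555 mL
Drug remaining = 150.1555 mL × 0.9291339 mg/mL = 139.5145 mg

140 mg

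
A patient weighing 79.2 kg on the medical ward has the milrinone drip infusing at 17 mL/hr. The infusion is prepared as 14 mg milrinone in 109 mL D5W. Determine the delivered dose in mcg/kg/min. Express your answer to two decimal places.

0.46 mcg/kg/min

Concentration = 14 mg ÷ 109 mL = 0.1284404 mg/mL = 128.4404 mcg/mL
Drug rate = 17 mL/hr × 128.4404 mcg/mL = 2183.486 mcg/hr
2183.486 mcg/hr ÷ 60 min/hr = 36.39144 mcg/min
36.39144 mcg/min ÷ 79.2 kg = 0.4594878 mcg/kg/min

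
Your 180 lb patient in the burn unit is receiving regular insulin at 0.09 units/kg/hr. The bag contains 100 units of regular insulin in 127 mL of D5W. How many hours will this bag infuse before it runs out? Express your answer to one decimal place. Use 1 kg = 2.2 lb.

Weight = 180 lb ÷ 2.2 lb/kg = 81.81818 kg
Dose = 0.09 units/kg/hr × 81.81818 kg = 7.363636 units/hr
Concentration = 100 units ÷ 127 mL = 0.7874016 units/mL
Rate = 7.363636 units/hr ÷ 0.7874016 units/mL = 9.351818 mL/hr
Duration = 127 mL ÷ 9.351818 mL/hr = 13.58025 hr

13.6 hours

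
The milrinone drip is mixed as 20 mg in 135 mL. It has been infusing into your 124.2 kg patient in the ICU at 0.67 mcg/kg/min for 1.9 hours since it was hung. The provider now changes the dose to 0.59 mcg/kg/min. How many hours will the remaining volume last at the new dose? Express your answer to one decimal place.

2.4 hours

Initial rate:
Dose = 0.67 mcg/kg/min × 124.2 kg = 83.214 mcg/min
83.214 mcg/min × 60 min/hr = 4992.84 mcg/hr
Concentration = 20 mg ÷ 135 mL = 0.1481481 mg/mL = 148.1481 mcg/mL
Rate = 4992.84 mcg/hr ÷ 148.1481 mcg/mL = 33.70167 mL/hr
Volume infused so far = 33.70167 mL/hr × 1.9 hr = 64.03317 mL
Volume remaining = 135 − 64.03317 = 70.96683 mL
New rate:
Dose = 0.59 mcg/kg/min × 124.2 kg = 73.278 mcg/min
73.278 mcg/min × 60 min/hr = 4396.68 mcg/hr
Rate = 4396.68 mcg/hr ÷ 148.1481 mcg/mL = 29.67759 mL/hr
Time remaining = 70.96683 mL ÷ 29.67759 mL/hr = 2.39126 hr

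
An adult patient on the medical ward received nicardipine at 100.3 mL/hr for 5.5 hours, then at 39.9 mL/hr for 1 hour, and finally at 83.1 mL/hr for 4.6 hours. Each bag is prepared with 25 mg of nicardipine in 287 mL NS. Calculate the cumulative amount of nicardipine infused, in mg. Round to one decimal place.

84.8 mg

Concentration = 25 mg ÷ 287 mL = 0.08710801 mg/mL
Stage 1: 100.3 mL/hr × 5.5 hr = 551.65 mL → 551.65 mL × 0.08710801 mg/mL = 48.05314 mg
Stage 2: 39.9 mL/hr × 1 hr = 39.9 mL → 39.9 mL × 0.08710801 mg/mL = 3.47561 mg
Stage 3: 83.1 mL/hr × 4.6 hr = 382.26 mL → 382.26 mL × 0.08710801 mg/mL = 33.29791 mg
Total = 48.05314 + 3.47561 + 33.29791 = 84.82666 mg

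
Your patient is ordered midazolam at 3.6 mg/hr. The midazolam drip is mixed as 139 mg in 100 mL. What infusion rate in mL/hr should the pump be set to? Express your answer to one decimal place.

2.6 mL/hr

Concentration = 139 mg ÷ 100 mL = 1.39 mg/mL
Rate = 3.6 mg/hr ÷ 1.39 mg/mL = 2.589928 mL/hr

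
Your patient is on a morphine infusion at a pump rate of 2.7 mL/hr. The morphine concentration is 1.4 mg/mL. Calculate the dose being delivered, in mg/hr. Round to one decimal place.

3.8 mg/hr

Drug rate = 2.7 mL/hr × 1.4 mg/mL = 3.78 mg/hr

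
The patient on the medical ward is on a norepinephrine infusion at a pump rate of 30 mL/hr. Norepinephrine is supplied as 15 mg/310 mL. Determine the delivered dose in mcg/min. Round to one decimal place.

Concentration = 15 mg ÷ 310 mL = 0.0483871 mg/mL = 48.3871 mcg/mL
Drug rate = 30 mL/hr × 48.3871 mcg/mL = 1451.613 mcg/hr
1451.613 mcg/hr ÷ 60 min/hr = 24.19355 mcg/min

24.2 mcg/min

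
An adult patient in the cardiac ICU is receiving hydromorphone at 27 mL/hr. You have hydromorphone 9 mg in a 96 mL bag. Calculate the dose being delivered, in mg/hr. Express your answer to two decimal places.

2.53 mg/hr

Concentration = 9 mg ÷ 96 mL = 0.09375 mg/mL
Drug rate = 27 mL/hr × 0.09375 mg/mL = 2.53125 mg/hr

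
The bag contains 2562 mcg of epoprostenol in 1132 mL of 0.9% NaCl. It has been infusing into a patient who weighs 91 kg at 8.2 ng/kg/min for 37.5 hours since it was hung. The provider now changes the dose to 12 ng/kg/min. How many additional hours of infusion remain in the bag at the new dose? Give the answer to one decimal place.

13.5 hours

Initial rate:
Dose = 8.2 ng/kg/min × 91 kg = 746.2 ng/min
746.2 ng/min × 60 min/hr = 44772 ng/hr
Concentration = 2562 mcg ÷ 1132 mL = 2.263251 mcg/mL = 2263.251 ng/mL
Rate = 44772 ng/hr ÷ 2263.251 ng/mL = 19.78216 mL/hr
Volume infused so far = 19.78216 mL/hr × 37.5 hr = 741.8311 mL
Volume remaining = 1132 − 741.8311 = 390.1689 mL
New rate:
Dose = 12 ng/kg/min × 91 kg = 1092 ng/min
1092 ng/min × 60 min/hr = 65520 ng/hr
Rate = 65520 ng/hr ÷ 2263.251 ng/mL = 28.94951 mL/hr
Time remaining = 390.1689 mL ÷ 28.94951 mL/hr = 13.47756 hr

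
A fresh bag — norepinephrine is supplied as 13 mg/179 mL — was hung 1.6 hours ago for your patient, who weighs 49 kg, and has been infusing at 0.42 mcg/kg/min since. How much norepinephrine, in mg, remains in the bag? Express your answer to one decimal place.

11.0 mg

Dose = 0.42 mcg/kg/min × 49 kg = 20.58 mcg/min
20.58 mcg/min × 60 min/hr = 1234.8 mcg/hr
Concentration = 13 mg ÷ 179 mL = 0.0726257 mg/mL = 72.6257 mcg/mL
Rate = 1234.8 mcg/hr ÷ 72.6257 mcg/mL = 17.00225 mL/hr
Volume infused = 17.00225 mL/hr × 1.6 hr = 27.20359 mL
Volume remaining = 179 − 27.20359 = 151.7964 mL
Drug remaining = 151.7964 mL × 72.6257 mcg/mL = 11024.32 mcg = 11.02432 mg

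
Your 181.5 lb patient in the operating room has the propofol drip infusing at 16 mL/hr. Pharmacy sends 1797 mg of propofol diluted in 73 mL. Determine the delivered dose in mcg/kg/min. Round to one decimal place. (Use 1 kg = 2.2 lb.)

Weight = 181.5 lb ÷ 2.2 lb/kg = 82.5 kg
Concentration = 1797 mg ÷ 73 mL = 24.61644 mg/mL = 24616.44 mcg/mL
Drug rate = 16 mL/hr × 24616.44 mcg/mL = 393863 mcg/hr
393863 mcg/hr ÷ 60 min/hr = 6564.384 mcg/min
6564.384 mcg/min ÷ 82.5 kg = 79.56829 mcg/kg/min

79.6 mcg/kg/min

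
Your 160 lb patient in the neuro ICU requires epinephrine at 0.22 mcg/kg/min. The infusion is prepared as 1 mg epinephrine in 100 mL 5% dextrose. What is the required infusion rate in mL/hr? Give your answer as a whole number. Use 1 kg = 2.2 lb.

Weight = 160 lb ÷ 2.2 lb/kg = 72.72727 kg
Dose = 0.22 mcg/kg/min × 72.72727 kg = 16 mcg/min
16 mcg/min × 60 min/hr = 960 mcg/hr
Concentration = 1 mg ÷ 100 mL = 0.01 mg/mL = 10 mcg/mL
Rate = 960 mcg/hr ÷ 10 mcg/mL = 96 mL/hr

96 mL/hr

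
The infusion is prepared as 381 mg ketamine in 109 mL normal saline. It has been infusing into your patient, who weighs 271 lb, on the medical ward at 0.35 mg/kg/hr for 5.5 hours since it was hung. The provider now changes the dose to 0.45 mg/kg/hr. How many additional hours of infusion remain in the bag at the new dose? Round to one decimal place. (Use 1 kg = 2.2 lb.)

2.6 hours

Initial rate:
Weight = 271 lb ÷ 2.2 lb/kg = 123.1818 kg
Dose = 0.35 mg/kg/hr × 123.1818 kg = 43.11364 mg/hr
Concentration = 381 mg ÷ 109 mL = 3.495413 mg/mL
Rate = 43.11364 mg/hr ÷ 3.495413 mg/mL = 12.33435 mL/hr
Volume infused so far = 12.33435 mL/hr × 5.5 hr = 67.83891 mL
Volume remaining = 109 − 67.83891 = 41.16109 mL
New rate:
Dose = 0.45 mg/kg/hr × 123.1818 kg = 55.43182 mg/hr
Rate = 55.43182 mg/hr ÷ 3.495413 mg/mL = 15.85845 mL/hr
Time remaining = 41.16109 mL ÷ 15.85845 mL/hr = 2.595531 hr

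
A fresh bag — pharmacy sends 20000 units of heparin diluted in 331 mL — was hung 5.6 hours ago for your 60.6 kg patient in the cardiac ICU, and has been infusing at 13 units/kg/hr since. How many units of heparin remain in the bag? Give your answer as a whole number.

15588 units

Dose = 13 units/kg/hr × 60.6 kg = 787.8 units/hr
Concentration = 20000 units ÷ 331 mL = 60.42296 units/mL
Rate = 787.8 units/hr ÷ 60.42296 units/mL = 13.03809 mL/hr
Volume infused = 13.03809 mL/hr × 5.6 hr = 73.0133 mL
Volume remaining = 331 − 73.0133 = 257.9867 mL
Drug remaining = 257.9867 mL × 60.42296 units/mL = 15588.32 units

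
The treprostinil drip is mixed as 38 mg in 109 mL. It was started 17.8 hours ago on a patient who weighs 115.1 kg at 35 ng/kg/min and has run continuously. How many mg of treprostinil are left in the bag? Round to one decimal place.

33.7 mg

Dose = 35 ng/kg/min × 115.1 kg = 4028.5 ng/min
4028.5 ng/min × 60 min/hr = 241710 ng/hr
Concentration = 38 mg ÷ 109 mL = 0.3486239 mg/mL = 348623.9 ng/mL
Rate = 241710 ng/hr ÷ 348623.9 ng/mL = 0.6933261 mL/hr
Volume infused = 0.6933261 mL/hr × 17.8 hr = 12.3412 mL
Volume remaining = 109 − 12.3412 = 96.6588 mL
Drug remaining = 96.6588 mL × 348623.9 ng/mL = 33697562 ng = 33.69756 mg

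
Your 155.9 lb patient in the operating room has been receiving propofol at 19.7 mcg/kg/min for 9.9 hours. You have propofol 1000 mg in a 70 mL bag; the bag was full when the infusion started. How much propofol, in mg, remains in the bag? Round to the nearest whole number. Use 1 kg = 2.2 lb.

Weight = 155.9 lb ÷ 2.2 lb/kg = 70.86364 kg
Dose = 19.7 mcg/kg/min × 70.86364 kg = 1396.014 mcg/min
1396.014 mcg/min × 60 min/hr = 83760.82 mcg/hr
Concentration = 1000 mg ÷ 70 mL = 14.28571 mg/mL = 14285.71 mcg/mL
Rate = 83760.82 mcg/hr ÷ 14285.71 mcg/mL = 5.863257 mL/hr
Volume infused = 5.863257 mL/hr × 9.9 hr = 58.04625 mL
Volume remaining = 70 − 58.04625 = 11.95375 mL
Drug remaining = 11.95375 mL × 14285.71 mcg/mL = 170767.9 mcg = 170.7679 mg

171 mg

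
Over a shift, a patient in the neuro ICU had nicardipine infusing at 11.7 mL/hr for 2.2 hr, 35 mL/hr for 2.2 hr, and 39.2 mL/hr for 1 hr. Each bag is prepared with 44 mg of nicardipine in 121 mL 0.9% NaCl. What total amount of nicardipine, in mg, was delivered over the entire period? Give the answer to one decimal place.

Concentration = 44 mg ÷ 121 mL = 0.3636364 mg/mL
Stage 1: 11.7 mL/hr × 2.2 hr = 25.74 mL → 25.74 mL × 0.3636364 mg/mL = 9.36 mg
Stage 2: 35 mL/hr × 2.2 hr = 77 mL → 77 mL × 0.3636364 mg/mL = 28 mg
Stage 3: 39.2 mL/hr × 1 hr = 39.2 mL → 39.2 mL × 0.3636364 mg/mL = 14.25455 mg
Total = 9.36 + 28 + 14.25455 = 51.61455 mg

51.6 mg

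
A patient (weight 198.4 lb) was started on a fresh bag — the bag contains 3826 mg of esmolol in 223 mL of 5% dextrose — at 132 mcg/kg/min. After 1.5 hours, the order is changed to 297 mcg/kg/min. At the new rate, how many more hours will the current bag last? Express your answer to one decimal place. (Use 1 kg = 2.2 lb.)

Initial rate:
Weight = 198.4 lb ÷ 2.2 lb/kg = 90.18182 kg
Dose = 132 mcg/kg/min × 90.18182 kg = 11904 mcg/min
11904 mcg/min × 60 min/hr = 714240 mcg/hr
Concentration = 3826 mg ÷ 223 mL = 17.15695 mg/mL = 17156.95 mcg/mL
Rate = 714240 mcg/hr ÷ 17156.95 mcg/mL = 41.62978 mL/hr
Volume infused so far = 41.62978 mL/hr × 1.5 hr = 62.44466 mL
Volume remaining = 223 − 62.44466 = 160.5553 mL
New rate:
Dose = 297 mcg/kg/min × 90.18182 kg = 26784 mcg/min
26784 mcg/min × 60 min/hr = 1607040 mcg/hr
Rate = 1607040 mcg/hr ÷ 17156.95 mcg/mL = 93.66699 mL/hr
Time remaining = 160.5553 mL ÷ 93.66699 mL/hr = 1.714108 hr

1.7 hours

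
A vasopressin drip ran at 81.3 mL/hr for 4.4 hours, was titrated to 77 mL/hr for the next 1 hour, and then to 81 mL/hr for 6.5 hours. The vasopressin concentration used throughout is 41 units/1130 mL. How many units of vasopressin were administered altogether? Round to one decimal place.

Concentration = 41 units ÷ 1130 mL = 0.03628319 units/mL
Stage 1: 81.3 mL/hr × 4.4 hr = 357.72 mL → 357.72 mL × 0.03628319 units/mL = 12.97922 units
Stage 2: 77 mL/hr × 1 hr = 77 mL → 77 mL × 0.03628319 units/mL = 2.793805 units
Stage 3: 81 mL/hr × 6.5 hr = 526.5 mL → 526.5 mL × 0.03628319 units/mL = 19.1031 units
Total = 12.97922 + 2.793805 + 19.1031 = 34.87612 units

34.9 units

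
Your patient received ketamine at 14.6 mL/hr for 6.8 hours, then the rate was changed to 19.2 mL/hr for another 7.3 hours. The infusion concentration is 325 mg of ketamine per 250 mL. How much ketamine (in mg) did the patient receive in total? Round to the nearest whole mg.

Concentration = 325 mg ÷ 250 mL = 1.3 mg/mL
Stage 1: 14.6 mL/hr × 6.8 hr = 99.28 mL → 99.28 mL × 1.3 mg/mL = 129.064 mg
Stage 2: 19.2 mL/hr × 7.3 hr = 140.16 mL → 140.16 mL × 1.3 mg/mL = 182.208 mg
Total = 129.064 + 182.208 = 311.272 mg

311 mg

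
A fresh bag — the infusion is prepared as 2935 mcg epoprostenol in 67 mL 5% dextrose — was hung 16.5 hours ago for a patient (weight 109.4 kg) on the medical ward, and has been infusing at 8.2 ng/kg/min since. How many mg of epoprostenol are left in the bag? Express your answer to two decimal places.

2.05 mg

Dose = 8.2 ng/kg/min × 109.4 kg = 897.08 ng/min
897.08 ng/min × 60 min/hr = 53824.8 ng/hr
Concentration = 2935 mcg ÷ 67 mL = 43.80597 mcg/mL = 43805.97 ng/mL
Rate = 53824.8 ng/hr ÷ 43805.97 ng/mL = 1.228709 mL/hr
Volume infused = 1.228709 mL/hr × 16.5 hr = 20.2737 mL
Volume remaining = 67 − 20.2737 = 46.7263 mL
Drug remaining = 46.7263 mL × 43805.97 ng/mL = 2046891 ng = 2.046891 mg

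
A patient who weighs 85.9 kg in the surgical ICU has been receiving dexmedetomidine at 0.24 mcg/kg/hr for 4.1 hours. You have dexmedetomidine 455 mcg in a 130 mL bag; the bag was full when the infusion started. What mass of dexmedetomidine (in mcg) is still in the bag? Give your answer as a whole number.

370 mcg

Dose = 0.24 mcg/kg/hr × 85.9 kg = 20.616 mcg/hr
Concentration = 455 mcg ÷ 130 mL = 3.5 mcg/mL
Rate = 20.616 mcg/hr ÷ 3.5 mcg/mL = 5.890286 mL/hr
Volume infused = 5.890286 mL/hr × 4.1 hr = 24.15017 mL
Volume remaining = 130 − 24.15017 = 105.8498 mL
Drug remaining = 105.8498 mL × 3.5 mcg/mL = 370.4744 mcg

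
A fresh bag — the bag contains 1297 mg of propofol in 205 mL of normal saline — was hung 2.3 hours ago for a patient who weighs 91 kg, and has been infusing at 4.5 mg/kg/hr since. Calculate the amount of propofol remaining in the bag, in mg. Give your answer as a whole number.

355 mg

Dose = 4.5 mg/kg/hr × 91 kg = 409.5 mg/hr
Concentration = 1297 mg ÷ 205 mL = 6.326829 mg/mL
Rate = 409.5 mg/hr ÷ 6.326829 mg/mL = 64.72436 mL/hr
Volume infused = 64.72436 mL/hr × 2.3 hr = 148.866 mL
Volume remaining = 205 − 148.866 = 56.13396 mL
Drug remaining = 56.13396 mL × 6.326829 mg/mL = 355.15 mg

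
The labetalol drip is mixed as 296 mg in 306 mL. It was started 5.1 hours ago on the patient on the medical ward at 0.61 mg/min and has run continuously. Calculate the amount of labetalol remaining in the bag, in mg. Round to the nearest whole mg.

0.61 mg/min × 60 min/hr = 36.6 mg/hr
Concentration = 296 mg ÷ 306 mL = 0.9673203 mg/mL
Rate = 36.6 mg/hr ÷ 0.9673203 mg/mL = 37.83649 mL/hr
Volume infused = 37.83649 mL/hr × 5.1 hr = 192.9661 mL
Volume remaining = 306 − 192.9661 = 113.0339 mL
Drug remaining = 113.0339 mL × 0.9673203 mg/mL = 109.34 mg

109 mg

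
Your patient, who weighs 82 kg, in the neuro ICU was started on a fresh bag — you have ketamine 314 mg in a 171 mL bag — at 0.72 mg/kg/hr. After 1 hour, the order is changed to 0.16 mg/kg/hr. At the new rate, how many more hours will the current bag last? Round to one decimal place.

19.4 hours

Initial rate:
Dose = 0.72 mg/kg/hr × 82 kg = 59.04 mg/hr
Concentration = 314 mg ÷ 171 mL = 1.836257 mg/mL
Rate = 59.04 mg/hr ÷ 1.836257 mg/mL = 32.15236 mL/hr
Volume infused so far = 32.15236 mL/hr × 1 hr = 32.15236 mL
Volume remaining = 171 − 32.15236 = 138.8476 mL
New rate:
Dose = 0.16 mg/kg/hr × 82 kg = 13.12 mg/hr
Rate = 13.12 mg/hr ÷ 1.836257 mg/mL = 7.144968 mL/hr
Time remaining = 138.8476 mL ÷ 7.144968 mL/hr = 19.43293 hr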